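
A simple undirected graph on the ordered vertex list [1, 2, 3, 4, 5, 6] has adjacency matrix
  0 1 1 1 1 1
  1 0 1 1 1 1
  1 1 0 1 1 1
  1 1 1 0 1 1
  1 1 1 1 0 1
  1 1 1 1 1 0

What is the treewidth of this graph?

A width-5 tree decomposition is:
Bags: B1 = {1, 2, 3, 4, 5, 6}
Tree: (single bag)
With just one bag of size 6, the width is 6 − 1 = 5, so tw(G) ≤ 5. On the other hand G contains the 6-clique {1, 2, 3, 4, 5, 6}. A clique must lie in a single bag of any decomposition, so no decomposition can have width below 5. Therefore the treewidth is 5.

5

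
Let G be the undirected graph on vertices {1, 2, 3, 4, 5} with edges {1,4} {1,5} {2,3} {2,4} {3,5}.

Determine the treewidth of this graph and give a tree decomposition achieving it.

Each bag holds 3 vertices, so the decomposition has width 2, which upper-bounds the treewidth. Since 5–1–4–2–3–5 is a cycle in G, G is not acyclic. Forests are exactly the graphs of treewidth ≤ 1, so tw(G) ≥ 2. Hence tw(G) = 2 exactly.

Treewidth 2.
One optimal decomposition is:
Bags: B1 = {1, 4, 5}  B2 = {2, 4, 5}  B3 = {2, 3, 5}
Tree: B1–B2, B2–B3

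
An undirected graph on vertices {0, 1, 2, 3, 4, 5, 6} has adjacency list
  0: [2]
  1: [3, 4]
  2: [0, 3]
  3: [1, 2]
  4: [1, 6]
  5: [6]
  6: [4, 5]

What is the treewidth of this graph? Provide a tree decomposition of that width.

Each bag holds 2 vertices, so the decomposition has width 1, which upper-bounds the treewidth. G has an edge, so its treewidth is at least 1. Combining the bounds, tw(G) = 1.

Treewidth 1.
Bags: B1 = {0, 2}  B2 = {2, 3}  B3 = {1, 3}  B4 = {1, 4}  B5 = {4, 6}  B6 = {5, 6}
Tree: B1–B2, B2–B3, B3–B4, B4–B5, B5–B6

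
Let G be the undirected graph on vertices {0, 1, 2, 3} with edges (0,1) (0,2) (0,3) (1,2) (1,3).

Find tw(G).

A width-2 tree decomposition is:
Bags: B1 = {0, 1, 3}  B2 = {0, 1, 2}
Tree: B1–B2
Each bag holds 3 vertices, so the decomposition has width 2, which upper-bounds the treewidth. Conversely, {0, 1, 2} is a clique of size 3, and the vertices of any clique must share a bag in every tree decomposition; so some bag has ≥ 3 vertices and tw(G) ≥ 2. Combining the bounds, tw(G) = 2.

2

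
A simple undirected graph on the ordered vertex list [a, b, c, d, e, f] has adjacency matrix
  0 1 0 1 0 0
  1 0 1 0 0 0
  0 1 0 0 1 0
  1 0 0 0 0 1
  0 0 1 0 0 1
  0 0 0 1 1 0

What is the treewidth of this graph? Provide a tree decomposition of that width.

Every bag has size at most 3, so the width is 3 − 1 = 2 and tw(G) ≤ 2. The edges d–a–b–c–e–f–d form a cycle, so G is not a tree and its treewidth is at least 2. The upper and lower bounds meet at 2, so that is the treewidth.

Treewidth 2.
One optimal decomposition is:
Bags: B1 = {a, b, d}  B2 = {b, c, d}  B3 = {c, d, e}  B4 = {d, e, f}
Tree: B1–B2, B2–B3, B3–B4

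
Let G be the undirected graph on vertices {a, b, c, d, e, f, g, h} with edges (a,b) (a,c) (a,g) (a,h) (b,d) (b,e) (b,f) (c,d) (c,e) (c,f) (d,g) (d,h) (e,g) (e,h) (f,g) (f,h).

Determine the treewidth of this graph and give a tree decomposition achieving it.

Each bag holds 5 vertices, so the decomposition has width 4, which upper-bounds the treewidth. For the lower bound: the 5 vertex sets {a,c}, {d,h}, {e,g}, {b}, {f} are disjoint, each induces a connected subgraph, and every pair is joined by at least one edge of G. Contracting each set to a single vertex therefore yields K_{5} as a minor, and since treewidth is minor-monotone, tw(G) ≥ tw(K_{5}) = 4. Therefore the treewidth is 4.

Treewidth 4.
One such decomposition:
Bags: B1 = {a, b, c, g, h}  B2 = {b, c, d, g, h}  B3 = {b, c, e, g, h}  B4 = {b, c, f, g, h}
Tree: B1–B2, B2–B3, B3–B4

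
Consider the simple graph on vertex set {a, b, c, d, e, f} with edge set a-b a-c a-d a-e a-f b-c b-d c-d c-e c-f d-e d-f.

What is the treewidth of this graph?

A width-3 tree decomposition is:
Bags: B1 = {a, c, d, e}  B2 = {a, c, d, f}  B3 = {a, b, c, d}
Tree: B1–B2, B2–B3
Each bag holds 4 vertices, so the decomposition has width 3, which upper-bounds the treewidth. Conversely, {a, c, d, e} is a clique of size 4, and the vertices of any clique must share a bag in every tree decomposition; so some bag has ≥ 4 vertices and tw(G) ≥ 3. Combining the bounds, tw(G) = 3.

3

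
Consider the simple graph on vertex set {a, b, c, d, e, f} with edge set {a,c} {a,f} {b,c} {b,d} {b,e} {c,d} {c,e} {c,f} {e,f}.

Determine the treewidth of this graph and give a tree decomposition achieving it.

Treewidth 2.
One optimal decomposition is:
Bags: B1 = {b, c, e}  B2 = {b, c, d}  B3 = {c, e, f}  B4 = {a, c, f}
Tree: B1–B2, B1–B3, B3–B4

Each bag holds 3 vertices, so the decomposition has width 2, which upper-bounds the treewidth. On the other hand G contains the 3-clique {b, c, d}. A clique must lie in a single bag of any decomposition, so no decomposition can have width below 2. The upper and lower bounds meet at 2, so that is the treewidth.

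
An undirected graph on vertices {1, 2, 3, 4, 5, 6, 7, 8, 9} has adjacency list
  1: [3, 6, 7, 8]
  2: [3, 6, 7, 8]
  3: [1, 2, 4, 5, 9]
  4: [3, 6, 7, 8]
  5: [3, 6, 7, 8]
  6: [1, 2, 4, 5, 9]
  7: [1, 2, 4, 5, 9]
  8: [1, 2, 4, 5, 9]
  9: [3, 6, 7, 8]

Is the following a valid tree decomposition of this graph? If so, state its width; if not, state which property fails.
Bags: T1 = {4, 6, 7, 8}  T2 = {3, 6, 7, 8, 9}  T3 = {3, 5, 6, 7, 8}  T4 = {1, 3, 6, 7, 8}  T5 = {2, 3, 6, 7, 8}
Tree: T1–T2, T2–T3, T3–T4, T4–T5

A tree decomposition must satisfy three properties: every vertex lies in some bag; for every edge, both endpoints lie together in some bag; and for every vertex, the bags containing it form a connected subtree. Here edge (3,4) lies in no bag, so the decomposition is invalid.

No — edge (3,4) lies in no bag.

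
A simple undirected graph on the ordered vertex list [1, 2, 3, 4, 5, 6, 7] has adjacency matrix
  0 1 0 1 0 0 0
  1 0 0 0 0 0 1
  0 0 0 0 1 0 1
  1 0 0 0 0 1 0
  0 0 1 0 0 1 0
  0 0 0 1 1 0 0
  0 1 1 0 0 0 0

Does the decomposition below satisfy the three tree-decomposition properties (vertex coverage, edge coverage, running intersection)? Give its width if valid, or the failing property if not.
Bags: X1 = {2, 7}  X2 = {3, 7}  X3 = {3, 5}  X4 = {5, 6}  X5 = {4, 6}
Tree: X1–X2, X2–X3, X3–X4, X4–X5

A tree decomposition must satisfy three properties: every vertex lies in some bag; for every edge, both endpoints lie together in some bag; and for every vertex, the bags containing it form a connected subtree. Here vertex 1 appears in no bag, so the decomposition is invalid.

No — vertex 1 appears in no bag.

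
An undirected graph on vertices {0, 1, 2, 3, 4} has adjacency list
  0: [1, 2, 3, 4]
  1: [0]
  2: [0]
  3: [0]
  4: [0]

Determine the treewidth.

A width-1 tree decomposition is:
Bags: B1 = {0, 4}  B2 = {0, 2}  B3 = {0, 3}  B4 = {0, 1}
Tree: B1–B2, B2–B3, B2–B4
Every bag has size at most 2, so the width is 2 − 1 = 1 and tw(G) ≤ 1. G has an edge, so its treewidth is at least 1. Hence tw(G) = 1 exactly.

1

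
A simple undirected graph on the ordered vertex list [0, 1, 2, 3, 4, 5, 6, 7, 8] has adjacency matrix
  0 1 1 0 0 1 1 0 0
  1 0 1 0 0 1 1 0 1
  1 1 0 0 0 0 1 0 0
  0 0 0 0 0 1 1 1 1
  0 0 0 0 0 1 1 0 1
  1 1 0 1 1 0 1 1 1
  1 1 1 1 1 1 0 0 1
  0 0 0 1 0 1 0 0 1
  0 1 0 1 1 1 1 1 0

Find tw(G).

A width-3 tree decomposition is:
Bags: B1 = {1, 5, 6, 8}  B2 = {4, 5, 6, 8}  B3 = {0, 1, 5, 6}  B4 = {3, 5, 6, 8}  B5 = {0, 1, 2, 6}  B6 = {3, 5, 7, 8}
Tree: B1–B2, B1–B3, B2–B4, B3–B5, B4–B6
Each bag holds 4 vertices, so the decomposition has width 3, which upper-bounds the treewidth. On the other hand G contains the 4-clique {0, 1, 2, 6}. A clique must lie in a single bag of any decomposition, so no decomposition can have width below 3. Hence tw(G) = 3 exactly.

3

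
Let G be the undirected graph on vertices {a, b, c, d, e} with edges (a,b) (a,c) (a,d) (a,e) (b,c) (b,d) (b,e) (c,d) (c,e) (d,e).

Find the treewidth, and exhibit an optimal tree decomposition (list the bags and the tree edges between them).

Treewidth 4.
One such decomposition:
Bags: B1 = {a, b, c, d, e}
Tree: (single bag)

A single bag containing all 5 vertices is trivially a valid decomposition of width 4. On the other hand G contains the 5-clique {a, b, c, d, e}. A clique must lie in a single bag of any decomposition, so no decomposition can have width below 4. The upper and lower bounds meet at 4, so that is the treewidth.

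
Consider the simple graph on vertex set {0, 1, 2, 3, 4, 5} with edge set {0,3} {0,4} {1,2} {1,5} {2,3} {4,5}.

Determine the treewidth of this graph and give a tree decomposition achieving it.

Treewidth 2.
One optimal decomposition is:
Bags: B1 = {1, 2, 5}  B2 = {2, 3, 5}  B3 = {0, 3, 5}  B4 = {0, 4, 5}
Tree: B1–B2, B2–B3, B3–B4

Every bag has size at most 3, so the width is 3 − 1 = 2 and tw(G) ≤ 2. The edges 5–1–2–3–0–4–5 form a cycle, so G is not a tree and its treewidth is at least 2. Therefore the treewidth is 2.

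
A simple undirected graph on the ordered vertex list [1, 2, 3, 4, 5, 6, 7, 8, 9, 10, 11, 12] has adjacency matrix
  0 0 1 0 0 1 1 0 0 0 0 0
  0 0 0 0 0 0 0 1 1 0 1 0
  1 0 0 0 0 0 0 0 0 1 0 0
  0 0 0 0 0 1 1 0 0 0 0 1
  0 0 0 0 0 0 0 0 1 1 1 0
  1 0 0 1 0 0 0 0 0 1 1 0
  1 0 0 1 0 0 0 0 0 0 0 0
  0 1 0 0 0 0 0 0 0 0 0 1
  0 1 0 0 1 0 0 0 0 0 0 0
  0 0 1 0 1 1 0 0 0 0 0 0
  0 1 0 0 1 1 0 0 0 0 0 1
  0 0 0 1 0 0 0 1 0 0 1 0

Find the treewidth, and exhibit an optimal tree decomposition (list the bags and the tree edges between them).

Treewidth 3.
One such decomposition:
Bags: B1 = {1, 3, 7, 10}  B2 = {1, 6, 7, 10}  B3 = {4, 6, 7, 10}  B4 = {4, 5, 6, 10}  B5 = {4, 5, 6, 11}  B6 = {4, 5, 11, 12}  B7 = {5, 9, 11, 12}  B8 = {2, 9, 11, 12}  B9 = {2, 8, 9, 12}
Tree: B1–B2, B2–B3, B3–B4, B4–B5, B5–B6, B6–B7, B7–B8, B8–B9

The largest bag has 4 vertices, giving width 3; this decomposition certifies tw(G) ≤ 3. For the lower bound: the 4 vertex sets {1,3,7}, {10}, {6}, {4,5,11,12} are disjoint, each induces a connected subgraph, and every pair is joined by at least one edge of G. Contracting each set to a single vertex therefore yields K_{4} as a minor, and since treewidth is minor-monotone, tw(G) ≥ tw(K_{4}) = 3. The upper and lower bounds meet at 3, so that is the treewidth.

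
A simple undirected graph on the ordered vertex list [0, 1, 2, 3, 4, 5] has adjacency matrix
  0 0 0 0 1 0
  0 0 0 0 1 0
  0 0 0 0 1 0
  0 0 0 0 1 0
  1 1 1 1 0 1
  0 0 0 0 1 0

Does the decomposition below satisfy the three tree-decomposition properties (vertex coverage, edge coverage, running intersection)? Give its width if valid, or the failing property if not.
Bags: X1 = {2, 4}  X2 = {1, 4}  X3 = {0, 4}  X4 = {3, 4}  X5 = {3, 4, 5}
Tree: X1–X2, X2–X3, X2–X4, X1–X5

A tree decomposition must satisfy three properties: every vertex lies in some bag; for every edge, both endpoints lie together in some bag; and for every vertex, the bags containing it form a connected subtree. Here bags containing vertex 3 are not connected in the tree, so the decomposition is invalid.

No — bags containing vertex 3 are not connected in the tree.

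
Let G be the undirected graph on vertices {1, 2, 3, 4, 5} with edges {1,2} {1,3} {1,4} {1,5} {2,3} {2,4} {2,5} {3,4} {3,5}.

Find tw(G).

3

A width-3 tree decomposition is:
Bags: B1 = {1, 2, 3, 4}  B2 = {1, 2, 3, 5}
Tree: B1–B2
The largest bag has 4 vertices, giving width 3; this decomposition certifies tw(G) ≤ 3. Conversely, {1, 2, 3, 4} is a clique of size 4, and the vertices of any clique must share a bag in every tree decomposition; so some bag has ≥ 4 vertices and tw(G) ≥ 3. Hence tw(G) = 3 exactly.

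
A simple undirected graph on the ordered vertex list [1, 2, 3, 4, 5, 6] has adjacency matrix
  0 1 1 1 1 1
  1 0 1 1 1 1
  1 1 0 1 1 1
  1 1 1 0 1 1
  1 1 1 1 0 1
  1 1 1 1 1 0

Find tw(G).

A width-5 tree decomposition is:
Bags: B1 = {1, 2, 3, 4, 5, 6}
Tree: (single bag)
With just one bag of size 6, the width is 6 − 1 = 5, so tw(G) ≤ 5. Conversely, {1, 2, 3, 4, 5, 6} is a clique of size 6, and the vertices of any clique must share a bag in every tree decomposition; so some bag has ≥ 6 vertices and tw(G) ≥ 5. The upper and lower bounds meet at 5, so that is the treewidth.

5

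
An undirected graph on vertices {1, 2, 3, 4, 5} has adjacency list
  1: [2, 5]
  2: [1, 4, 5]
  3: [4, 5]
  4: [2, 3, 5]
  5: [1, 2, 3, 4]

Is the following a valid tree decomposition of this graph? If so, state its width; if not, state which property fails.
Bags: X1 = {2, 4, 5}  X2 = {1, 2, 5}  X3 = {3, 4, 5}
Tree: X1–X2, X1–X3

Yes; width 2.

Checking the three conditions: (i) the bags cover all of {1, 2, 3, 4, 5}; (ii) for each edge, some bag contains both endpoints; (iii) the bags containing any fixed vertex form a subtree. All hold, so the decomposition is valid with width 3 − 1 = 2.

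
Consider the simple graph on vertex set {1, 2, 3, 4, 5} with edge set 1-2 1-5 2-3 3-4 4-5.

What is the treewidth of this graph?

A width-2 tree decomposition is:
Bags: B1 = {1, 2, 3}  B2 = {1, 3, 4}  B3 = {1, 4, 5}
Tree: B1–B2, B2–B3
The largest bag has 3 vertices, giving width 2; this decomposition certifies tw(G) ≤ 2. The edges 1–2–3–4–5–1 form a cycle, so G is not a tree and its treewidth is at least 2. Therefore the treewidth is 2.

2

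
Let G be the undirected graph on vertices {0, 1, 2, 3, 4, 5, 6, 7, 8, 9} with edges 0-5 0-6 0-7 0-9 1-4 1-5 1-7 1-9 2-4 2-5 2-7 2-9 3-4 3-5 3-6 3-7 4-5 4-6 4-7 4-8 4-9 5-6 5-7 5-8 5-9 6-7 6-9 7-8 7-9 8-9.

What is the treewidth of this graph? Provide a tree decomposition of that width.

The largest bag has 5 vertices, giving width 4; this decomposition certifies tw(G) ≤ 4. For the lower bound, the 5 vertices {0, 5, 6, 7, 9} are pairwise adjacent, and any tree decomposition puts a clique entirely inside one bag — forcing width ≥ 4. Combining the bounds, tw(G) = 4.

Treewidth 4.
One such decomposition:
Bags: B1 = {4, 5, 6, 7, 9}  B2 = {0, 5, 6, 7, 9}  B3 = {3, 4, 5, 6, 7}  B4 = {1, 4, 5, 7, 9}  B5 = {4, 5, 7, 8, 9}  B6 = {2, 4, 5, 7, 9}
Tree: B1–B2, B1–B3, B1–B4, B4–B5, B1–B6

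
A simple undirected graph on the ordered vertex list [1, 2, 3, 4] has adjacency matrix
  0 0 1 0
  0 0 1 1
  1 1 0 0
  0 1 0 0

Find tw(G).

1

A width-1 tree decomposition is:
Bags: B1 = {2, 4}  B2 = {2, 3}  B3 = {1, 3}
Tree: B1–B2, B2–B3
Every bag has size at most 2, so the width is 2 − 1 = 1 and tw(G) ≤ 1. Since G has at least one edge (e.g. 4–2), it is not an edgeless graph, so tw(G) ≥ 1. Combining the bounds, tw(G) = 1.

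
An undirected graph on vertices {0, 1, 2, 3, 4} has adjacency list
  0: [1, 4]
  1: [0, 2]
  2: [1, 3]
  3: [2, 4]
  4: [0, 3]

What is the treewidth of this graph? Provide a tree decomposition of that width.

The largest bag has 3 vertices, giving width 2; this decomposition certifies tw(G) ≤ 2. The edges 2–1–0–4–3–2 form a cycle, so G is not a tree and its treewidth is at least 2. The upper and lower bounds meet at 2, so that is the treewidth.

Treewidth 2.
One optimal decomposition is:
Bags: B1 = {0, 1, 2}  B2 = {0, 2, 4}  B3 = {2, 3, 4}
Tree: B1–B2, B2–B3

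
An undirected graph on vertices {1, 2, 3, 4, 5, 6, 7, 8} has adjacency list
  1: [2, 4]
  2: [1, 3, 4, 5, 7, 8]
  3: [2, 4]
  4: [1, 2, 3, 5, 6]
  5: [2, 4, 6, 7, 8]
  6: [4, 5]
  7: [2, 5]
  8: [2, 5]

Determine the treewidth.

2

A width-2 tree decomposition is:
Bags: B1 = {2, 4, 5}  B2 = {1, 2, 4}  B3 = {2, 3, 4}  B4 = {4, 5, 6}  B5 = {2, 5, 8}  B6 = {2, 5, 7}
Tree: B1–B2, B2–B3, B1–B4, B1–B5, B1–B6
The largest bag has 3 vertices, giving width 2; this decomposition certifies tw(G) ≤ 2. For the lower bound, the 3 vertices {2, 5, 8} are pairwise adjacent, and any tree decomposition puts a clique entirely inside one bag — forcing width ≥ 2. Therefore the treewidth is 2.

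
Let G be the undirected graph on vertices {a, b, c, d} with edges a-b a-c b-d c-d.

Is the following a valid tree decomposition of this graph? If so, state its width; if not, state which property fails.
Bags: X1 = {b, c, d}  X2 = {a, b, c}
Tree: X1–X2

Yes; width 2.

Vertex coverage: the bags together contain {a, b, c, d}, the full vertex set. Edge coverage: each edge of G has both endpoints in at least one bag. Running intersection: for every vertex, the bags containing it form a connected subtree. All three properties hold, so this is a valid tree decomposition of width max|bag| − 1 = 2, and hence tw(G) ≤ 2.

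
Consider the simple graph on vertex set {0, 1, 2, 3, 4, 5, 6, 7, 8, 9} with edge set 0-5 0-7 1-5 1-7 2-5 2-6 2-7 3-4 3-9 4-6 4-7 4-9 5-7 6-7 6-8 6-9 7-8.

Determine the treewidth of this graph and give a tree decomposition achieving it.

Treewidth 2.
Bags: B1 = {4, 6, 7}  B2 = {2, 6, 7}  B3 = {2, 5, 7}  B4 = {0, 5, 7}  B5 = {6, 7, 8}  B6 = {4, 6, 9}  B7 = {1, 5, 7}  B8 = {3, 4, 9}
Tree: B1–B2, B2–B3, B3–B4, B1–B5, B1–B6, B4–B7, B6–B8

Each bag holds 3 vertices, so the decomposition has width 2, which upper-bounds the treewidth. On the other hand G contains the 3-clique {3, 4, 9}. A clique must lie in a single bag of any decomposition, so no decomposition can have width below 2. Combining the bounds, tw(G) = 2.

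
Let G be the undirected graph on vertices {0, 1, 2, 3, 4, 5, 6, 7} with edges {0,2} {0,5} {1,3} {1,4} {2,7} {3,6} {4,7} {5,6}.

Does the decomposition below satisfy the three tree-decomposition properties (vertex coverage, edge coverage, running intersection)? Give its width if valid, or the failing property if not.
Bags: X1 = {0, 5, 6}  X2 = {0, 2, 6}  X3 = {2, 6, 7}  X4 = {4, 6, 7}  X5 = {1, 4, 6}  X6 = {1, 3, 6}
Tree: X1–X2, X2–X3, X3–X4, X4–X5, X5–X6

Every vertex of G appears in some bag (union = {0, 1, 2, 3, 4, 5, 6, 7}); every edge is covered by a bag; and for each vertex v the set of bags containing v is connected in the bag tree. The decomposition is therefore valid. The largest bag has 3 vertices, so the width is 2.

Yes; width 2.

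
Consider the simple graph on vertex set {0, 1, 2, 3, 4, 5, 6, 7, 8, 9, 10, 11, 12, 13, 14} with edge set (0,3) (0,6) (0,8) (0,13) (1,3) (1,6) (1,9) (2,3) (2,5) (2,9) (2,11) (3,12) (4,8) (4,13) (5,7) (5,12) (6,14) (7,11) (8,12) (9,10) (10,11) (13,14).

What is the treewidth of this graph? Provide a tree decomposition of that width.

Treewidth 3.
One such decomposition:
Bags: B1 = {5, 7, 10, 11}  B2 = {2, 5, 10, 11}  B3 = {2, 5, 9, 10}  B4 = {2, 5, 9, 12}  B5 = {2, 3, 9, 12}  B6 = {1, 3, 9, 12}  B7 = {1, 3, 8, 12}  B8 = {0, 1, 3, 8}  B9 = {0, 1, 6, 8}  B10 = {0, 4, 6, 8}  B11 = {0, 4, 6, 13}  B12 = {4, 6, 13, 14}
Tree: B1–B2, B2–B3, B3–B4, B4–B5, B5–B6, B6–B7, B7–B8, B8–B9, B9–B10, B10–B11, B11–B12

The largest bag has 4 vertices, giving width 3; this decomposition certifies tw(G) ≤ 3. For the lower bound: the 4 vertex sets {7,10,11}, {5}, {2}, {1,3,9,12} are disjoint, each induces a connected subgraph, and every pair is joined by at least one edge of G. Contracting each set to a single vertex therefore yields K_{4} as a minor, and since treewidth is minor-monotone, tw(G) ≥ tw(K_{4}) = 3. Therefore the treewidth is 3.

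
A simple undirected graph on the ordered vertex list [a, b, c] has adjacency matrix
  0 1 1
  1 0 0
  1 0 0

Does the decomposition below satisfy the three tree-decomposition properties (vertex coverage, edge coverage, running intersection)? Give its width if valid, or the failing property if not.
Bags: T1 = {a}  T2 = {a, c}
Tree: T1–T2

A tree decomposition must satisfy three properties: every vertex lies in some bag; for every edge, both endpoints lie together in some bag; and for every vertex, the bags containing it form a connected subtree. Here vertex b appears in no bag, so the decomposition is invalid.

No — vertex b appears in no bag.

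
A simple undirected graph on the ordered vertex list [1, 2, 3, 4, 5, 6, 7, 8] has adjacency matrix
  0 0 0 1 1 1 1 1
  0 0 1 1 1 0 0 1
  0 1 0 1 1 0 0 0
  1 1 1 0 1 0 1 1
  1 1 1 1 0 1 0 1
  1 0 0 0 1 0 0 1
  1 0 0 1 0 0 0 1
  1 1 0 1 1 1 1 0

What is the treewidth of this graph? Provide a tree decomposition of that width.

Treewidth 3.
One such decomposition:
Bags: B1 = {1, 4, 5, 8}  B2 = {1, 5, 6, 8}  B3 = {2, 4, 5, 8}  B4 = {1, 4, 7, 8}  B5 = {2, 3, 4, 5}
Tree: B1–B2, B1–B3, B1–B4, B3–B5

Every bag has size at most 4, so the width is 4 − 1 = 3 and tw(G) ≤ 3. Conversely, {1, 4, 5, 8} is a clique of size 4, and the vertices of any clique must share a bag in every tree decomposition; so some bag has ≥ 4 vertices and tw(G) ≥ 3. Therefore the treewidth is 3.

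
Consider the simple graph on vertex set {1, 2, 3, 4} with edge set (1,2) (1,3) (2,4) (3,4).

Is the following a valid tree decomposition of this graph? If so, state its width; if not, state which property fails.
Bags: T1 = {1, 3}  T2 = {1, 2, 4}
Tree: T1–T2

No — edge (4,3) lies in no bag.

A tree decomposition must satisfy three properties: every vertex lies in some bag; for every edge, both endpoints lie together in some bag; and for every vertex, the bags containing it form a connected subtree. Here edge (4,3) lies in no bag, so the decomposition is invalid.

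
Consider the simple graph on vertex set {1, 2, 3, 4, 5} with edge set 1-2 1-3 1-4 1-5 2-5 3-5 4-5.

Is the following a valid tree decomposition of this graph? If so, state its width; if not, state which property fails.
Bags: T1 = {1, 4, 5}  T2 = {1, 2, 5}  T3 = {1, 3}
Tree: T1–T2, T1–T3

No — edge (5,3) lies in no bag.

A tree decomposition must satisfy three properties: every vertex lies in some bag; for every edge, both endpoints lie together in some bag; and for every vertex, the bags containing it form a connected subtree. Here edge (5,3) lies in no bag, so the decomposition is invalid.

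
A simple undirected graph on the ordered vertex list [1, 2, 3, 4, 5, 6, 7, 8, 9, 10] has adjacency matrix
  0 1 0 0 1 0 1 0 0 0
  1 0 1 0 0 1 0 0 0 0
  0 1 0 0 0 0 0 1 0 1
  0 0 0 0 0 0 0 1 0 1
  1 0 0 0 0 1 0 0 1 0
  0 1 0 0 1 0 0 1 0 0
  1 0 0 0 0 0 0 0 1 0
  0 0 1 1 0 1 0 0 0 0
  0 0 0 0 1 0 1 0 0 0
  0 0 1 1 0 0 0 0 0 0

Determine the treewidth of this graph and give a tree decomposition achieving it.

The largest bag has 3 vertices, giving width 2; this decomposition certifies tw(G) ≤ 2. The edges 9–7–1–5–9 form a cycle, so G is not a tree and its treewidth is at least 2. Combining the bounds, tw(G) = 2.

Treewidth 2.
Bags: B1 = {5, 7, 9}  B2 = {1, 5, 7}  B3 = {1, 5, 6}  B4 = {1, 2, 6}  B5 = {2, 6, 8}  B6 = {2, 3, 8}  B7 = {3, 4, 8}  B8 = {3, 4, 10}
Tree: B1–B2, B2–B3, B3–B4, B4–B5, B5–B6, B6–B7, B7–B8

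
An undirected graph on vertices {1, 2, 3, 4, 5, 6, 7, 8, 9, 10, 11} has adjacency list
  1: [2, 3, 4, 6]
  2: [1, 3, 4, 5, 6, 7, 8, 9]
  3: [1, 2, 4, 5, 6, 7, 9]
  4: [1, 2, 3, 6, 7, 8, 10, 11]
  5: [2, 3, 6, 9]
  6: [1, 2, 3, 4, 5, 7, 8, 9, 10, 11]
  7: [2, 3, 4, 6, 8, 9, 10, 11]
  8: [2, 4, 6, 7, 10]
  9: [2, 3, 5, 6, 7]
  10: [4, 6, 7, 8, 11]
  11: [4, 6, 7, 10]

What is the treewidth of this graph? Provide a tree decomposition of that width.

The largest bag has 5 vertices, giving width 4; this decomposition certifies tw(G) ≤ 4. Conversely, {4, 6, 7, 10, 11} is a clique of size 5, and the vertices of any clique must share a bag in every tree decomposition; so some bag has ≥ 5 vertices and tw(G) ≥ 4. The upper and lower bounds meet at 4, so that is the treewidth.

Treewidth 4.
One such decomposition:
Bags: B1 = {2, 4, 6, 7, 8}  B2 = {2, 3, 4, 6, 7}  B3 = {2, 3, 6, 7, 9}  B4 = {4, 6, 7, 8, 10}  B5 = {1, 2, 3, 4, 6}  B6 = {4, 6, 7, 10, 11}  B7 = {2, 3, 5, 6, 9}
Tree: B1–B2, B2–B3, B1–B4, B2–B5, B4–B6, B3–B7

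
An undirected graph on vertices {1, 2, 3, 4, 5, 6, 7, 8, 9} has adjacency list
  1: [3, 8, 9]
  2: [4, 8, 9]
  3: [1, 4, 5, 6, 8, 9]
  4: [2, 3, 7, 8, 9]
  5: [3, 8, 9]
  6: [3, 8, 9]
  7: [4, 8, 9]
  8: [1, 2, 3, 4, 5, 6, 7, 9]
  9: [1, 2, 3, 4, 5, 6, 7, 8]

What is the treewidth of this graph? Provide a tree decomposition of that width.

Treewidth 3.
Bags: B1 = {3, 4, 8, 9}  B2 = {3, 5, 8, 9}  B3 = {3, 6, 8, 9}  B4 = {1, 3, 8, 9}  B5 = {4, 7, 8, 9}  B6 = {2, 4, 8, 9}
Tree: B1–B2, B2–B3, B3–B4, B1–B5, B1–B6

Each bag holds 4 vertices, so the decomposition has width 3, which upper-bounds the treewidth. For the lower bound, the 4 vertices {2, 4, 8, 9} are pairwise adjacent, and any tree decomposition puts a clique entirely inside one bag — forcing width ≥ 3. Therefore the treewidth is 3.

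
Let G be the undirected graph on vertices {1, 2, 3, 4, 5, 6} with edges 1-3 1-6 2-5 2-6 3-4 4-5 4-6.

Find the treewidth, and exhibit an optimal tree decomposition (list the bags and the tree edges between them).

Treewidth 2.
Bags: B1 = {2, 4, 5}  B2 = {2, 4, 6}  B3 = {3, 4, 6}  B4 = {1, 3, 6}
Tree: B1–B2, B2–B3, B3–B4

The largest bag has 3 vertices, giving width 2; this decomposition certifies tw(G) ≤ 2. For the lower bound, G contains the cycle 5–2–6–4–5, so G is not a forest; only forests have treewidth ≤ 1, hence tw(G) ≥ 2. Therefore the treewidth is 2.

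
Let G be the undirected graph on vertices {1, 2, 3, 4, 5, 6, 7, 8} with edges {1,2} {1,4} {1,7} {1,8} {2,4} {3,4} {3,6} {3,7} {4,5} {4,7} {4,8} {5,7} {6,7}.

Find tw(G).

A width-2 tree decomposition is:
Bags: B1 = {1, 2, 4}  B2 = {1, 4, 7}  B3 = {3, 4, 7}  B4 = {4, 5, 7}  B5 = {3, 6, 7}  B6 = {1, 4, 8}
Tree: B1–B2, B2–B3, B2–B4, B3–B5, B1–B6
The largest bag has 3 vertices, giving width 2; this decomposition certifies tw(G) ≤ 2. For the lower bound, the 3 vertices {1, 4, 8} are pairwise adjacent, and any tree decomposition puts a clique entirely inside one bag — forcing width ≥ 2. Hence tw(G) = 2 exactly.

2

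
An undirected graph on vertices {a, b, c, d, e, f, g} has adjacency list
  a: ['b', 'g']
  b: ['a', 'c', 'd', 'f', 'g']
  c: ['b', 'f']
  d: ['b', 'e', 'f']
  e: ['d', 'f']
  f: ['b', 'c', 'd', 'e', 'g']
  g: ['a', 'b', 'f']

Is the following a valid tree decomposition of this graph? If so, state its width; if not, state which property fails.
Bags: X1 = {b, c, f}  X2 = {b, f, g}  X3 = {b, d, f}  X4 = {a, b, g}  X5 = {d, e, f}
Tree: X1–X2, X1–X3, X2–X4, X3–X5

Yes; width 2.

Vertex coverage: the bags together contain {a, b, c, d, e, f, g}, the full vertex set. Edge coverage: each edge of G has both endpoints in at least one bag. Running intersection: for every vertex, the bags containing it form a connected subtree. All three properties hold, so this is a valid tree decomposition of width max|bag| − 1 = 2, and hence tw(G) ≤ 2.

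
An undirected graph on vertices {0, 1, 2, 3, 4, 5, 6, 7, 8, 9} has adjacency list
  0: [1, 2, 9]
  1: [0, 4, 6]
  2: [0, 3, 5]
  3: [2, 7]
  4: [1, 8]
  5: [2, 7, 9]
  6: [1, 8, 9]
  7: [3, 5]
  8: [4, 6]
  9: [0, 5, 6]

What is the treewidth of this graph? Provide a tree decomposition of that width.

Every bag has size at most 3, so the width is 3 − 1 = 2 and tw(G) ≤ 2. The edges 7–3–2–5–7 form a cycle, so G is not a tree and its treewidth is at least 2. Hence tw(G) = 2 exactly.

Treewidth 2.
One such decomposition:
Bags: B1 = {3, 5, 7}  B2 = {2, 3, 5}  B3 = {2, 5, 9}  B4 = {0, 2, 9}  B5 = {0, 6, 9}  B6 = {0, 1, 6}  B7 = {1, 6, 8}  B8 = {1, 4, 8}
Tree: B1–B2, B2–B3, B3–B4, B4–B5, B5–B6, B6–B7, B7–B8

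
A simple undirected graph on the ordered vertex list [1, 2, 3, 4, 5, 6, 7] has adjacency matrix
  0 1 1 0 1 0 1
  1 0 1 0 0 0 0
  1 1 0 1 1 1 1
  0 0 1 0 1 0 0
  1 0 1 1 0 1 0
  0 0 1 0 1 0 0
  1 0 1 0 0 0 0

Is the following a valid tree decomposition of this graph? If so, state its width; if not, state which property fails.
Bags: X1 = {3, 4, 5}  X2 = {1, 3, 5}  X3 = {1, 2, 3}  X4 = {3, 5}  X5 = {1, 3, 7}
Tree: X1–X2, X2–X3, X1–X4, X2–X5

A tree decomposition must satisfy three properties: every vertex lies in some bag; for every edge, both endpoints lie together in some bag; and for every vertex, the bags containing it form a connected subtree. Here vertex 6 appears in no bag, so the decomposition is invalid.

No — vertex 6 appears in no bag.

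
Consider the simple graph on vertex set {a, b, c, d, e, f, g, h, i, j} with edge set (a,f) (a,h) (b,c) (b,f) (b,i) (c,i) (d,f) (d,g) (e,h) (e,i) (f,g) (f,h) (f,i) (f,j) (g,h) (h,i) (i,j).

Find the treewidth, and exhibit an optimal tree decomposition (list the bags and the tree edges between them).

Treewidth 2.
One optimal decomposition is:
Bags: B1 = {f, g, h}  B2 = {f, h, i}  B3 = {d, f, g}  B4 = {a, f, h}  B5 = {b, f, i}  B6 = {f, i, j}  B7 = {b, c, i}  B8 = {e, h, i}
Tree: B1–B2, B1–B3, B2–B4, B2–B5, B2–B6, B5–B7, B2–B8

Every bag has size at most 3, so the width is 3 − 1 = 2 and tw(G) ≤ 2. For the lower bound, the 3 vertices {e, h, i} are pairwise adjacent, and any tree decomposition puts a clique entirely inside one bag — forcing width ≥ 2. The upper and lower bounds meet at 2, so that is the treewidth.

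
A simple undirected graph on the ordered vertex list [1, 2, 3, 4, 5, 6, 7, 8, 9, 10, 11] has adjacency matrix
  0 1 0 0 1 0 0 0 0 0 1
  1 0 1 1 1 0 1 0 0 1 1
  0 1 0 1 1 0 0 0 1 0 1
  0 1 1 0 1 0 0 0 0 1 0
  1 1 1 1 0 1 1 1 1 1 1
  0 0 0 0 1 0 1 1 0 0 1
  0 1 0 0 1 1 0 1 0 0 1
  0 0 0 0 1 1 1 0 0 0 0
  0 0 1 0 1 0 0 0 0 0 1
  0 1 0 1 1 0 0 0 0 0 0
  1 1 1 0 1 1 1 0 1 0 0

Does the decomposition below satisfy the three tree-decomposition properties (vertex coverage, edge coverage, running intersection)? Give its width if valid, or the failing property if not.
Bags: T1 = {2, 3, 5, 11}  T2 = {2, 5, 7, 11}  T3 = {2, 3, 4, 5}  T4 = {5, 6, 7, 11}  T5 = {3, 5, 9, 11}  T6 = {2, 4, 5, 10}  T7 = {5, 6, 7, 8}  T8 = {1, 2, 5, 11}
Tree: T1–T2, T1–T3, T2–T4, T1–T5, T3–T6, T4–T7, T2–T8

Every vertex of G appears in some bag (union = {1, 2, 3, 4, 5, 6, 7, 8, 9, 10, 11}); every edge is covered by a bag; and for each vertex v the set of bags containing v is connected in the bag tree. The decomposition is therefore valid. The largest bag has 4 vertices, so the width is 3.

Yes; width 3.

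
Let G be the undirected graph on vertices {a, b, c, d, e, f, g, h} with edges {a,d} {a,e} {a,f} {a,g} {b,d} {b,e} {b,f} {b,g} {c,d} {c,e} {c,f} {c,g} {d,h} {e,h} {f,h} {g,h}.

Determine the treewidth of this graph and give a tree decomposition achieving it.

Treewidth 4.
One optimal decomposition is:
Bags: B1 = {c, d, e, f, g}  B2 = {d, e, f, g, h}  B3 = {b, d, e, f, g}  B4 = {a, d, e, f, g}
Tree: B1–B2, B2–B3, B3–B4

Each bag holds 5 vertices, so the decomposition has width 4, which upper-bounds the treewidth. For the lower bound: the 5 vertex sets {c,f}, {e,h}, {b,g}, {d}, {a} are disjoint, each induces a connected subgraph, and every pair is joined by at least one edge of G. Contracting each set to a single vertex therefore yields K_{5} as a minor, and since treewidth is minor-monotone, tw(G) ≥ tw(K_{5}) = 4. The upper and lower bounds meet at 4, so that is the treewidth.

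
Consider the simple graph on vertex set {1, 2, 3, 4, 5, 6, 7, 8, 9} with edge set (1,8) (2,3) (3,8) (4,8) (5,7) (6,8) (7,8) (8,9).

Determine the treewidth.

1

A width-1 tree decomposition is:
Bags: B1 = {3, 8}  B2 = {7, 8}  B3 = {4, 8}  B4 = {2, 3}  B5 = {1, 8}  B6 = {5, 7}  B7 = {6, 8}  B8 = {8, 9}
Tree: B1–B2, B2–B3, B1–B4, B1–B5, B2–B6, B1–B7, B7–B8
Each bag holds 2 vertices, so the decomposition has width 1, which upper-bounds the treewidth. Since G has at least one edge (e.g. 8–3), it is not an edgeless graph, so tw(G) ≥ 1. The upper and lower bounds meet at 1, so that is the treewidth.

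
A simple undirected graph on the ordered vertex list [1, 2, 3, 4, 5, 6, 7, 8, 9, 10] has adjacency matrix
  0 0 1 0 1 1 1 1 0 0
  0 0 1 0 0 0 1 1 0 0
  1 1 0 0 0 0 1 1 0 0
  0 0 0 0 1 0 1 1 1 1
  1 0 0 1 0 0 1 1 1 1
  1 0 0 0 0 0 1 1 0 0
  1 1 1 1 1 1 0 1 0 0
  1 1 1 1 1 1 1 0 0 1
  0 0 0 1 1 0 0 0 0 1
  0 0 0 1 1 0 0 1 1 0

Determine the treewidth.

A width-3 tree decomposition is:
Bags: B1 = {4, 5, 8, 10}  B2 = {4, 5, 7, 8}  B3 = {1, 5, 7, 8}  B4 = {1, 6, 7, 8}  B5 = {4, 5, 9, 10}  B6 = {1, 3, 7, 8}  B7 = {2, 3, 7, 8}
Tree: B1–B2, B2–B3, B3–B4, B1–B5, B3–B6, B6–B7
Each bag holds 4 vertices, so the decomposition has width 3, which upper-bounds the treewidth. For the lower bound, the 4 vertices {4, 5, 8, 10} are pairwise adjacent, and any tree decomposition puts a clique entirely inside one bag — forcing width ≥ 3. The upper and lower bounds meet at 3, so that is the treewidth.

3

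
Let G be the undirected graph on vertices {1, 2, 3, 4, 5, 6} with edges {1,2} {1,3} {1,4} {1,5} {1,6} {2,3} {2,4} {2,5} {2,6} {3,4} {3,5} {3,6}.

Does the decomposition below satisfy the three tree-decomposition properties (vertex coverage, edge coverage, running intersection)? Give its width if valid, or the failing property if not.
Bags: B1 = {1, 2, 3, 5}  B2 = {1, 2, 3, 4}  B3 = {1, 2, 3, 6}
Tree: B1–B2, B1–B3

Yes; width 3.

Checking the three conditions: (i) the bags cover all of {1, 2, 3, 4, 5, 6}; (ii) for each edge, some bag contains both endpoints; (iii) the bags containing any fixed vertex form a subtree. All hold, so the decomposition is valid with width 4 − 1 = 3.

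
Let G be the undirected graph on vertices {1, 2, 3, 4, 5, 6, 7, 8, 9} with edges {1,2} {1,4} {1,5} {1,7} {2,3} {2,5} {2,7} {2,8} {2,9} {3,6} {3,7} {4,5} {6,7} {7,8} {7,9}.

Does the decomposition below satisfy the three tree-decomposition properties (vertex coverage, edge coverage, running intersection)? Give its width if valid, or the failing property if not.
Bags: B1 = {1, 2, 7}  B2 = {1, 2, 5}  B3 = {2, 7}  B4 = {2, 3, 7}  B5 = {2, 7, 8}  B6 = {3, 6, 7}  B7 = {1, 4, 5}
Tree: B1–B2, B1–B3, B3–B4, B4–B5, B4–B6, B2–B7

No — vertex 9 appears in no bag.

A tree decomposition must satisfy three properties: every vertex lies in some bag; for every edge, both endpoints lie together in some bag; and for every vertex, the bags containing it form a connected subtree. Here vertex 9 appears in no bag, so the decomposition is invalid.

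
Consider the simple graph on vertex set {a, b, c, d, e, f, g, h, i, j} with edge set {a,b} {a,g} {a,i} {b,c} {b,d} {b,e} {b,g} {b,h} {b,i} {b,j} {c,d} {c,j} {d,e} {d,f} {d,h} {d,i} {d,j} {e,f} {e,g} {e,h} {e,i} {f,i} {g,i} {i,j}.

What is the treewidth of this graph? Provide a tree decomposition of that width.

Every bag has size at most 4, so the width is 4 − 1 = 3 and tw(G) ≤ 3. On the other hand G contains the 4-clique {d, e, f, i}. A clique must lie in a single bag of any decomposition, so no decomposition can have width below 3. Therefore the treewidth is 3.

Treewidth 3.
One optimal decomposition is:
Bags: B1 = {b, d, e, i}  B2 = {b, d, e, h}  B3 = {d, e, f, i}  B4 = {b, d, i, j}  B5 = {b, e, g, i}  B6 = {b, c, d, j}  B7 = {a, b, g, i}
Tree: B1–B2, B1–B3, B1–B4, B1–B5, B4–B6, B5–B7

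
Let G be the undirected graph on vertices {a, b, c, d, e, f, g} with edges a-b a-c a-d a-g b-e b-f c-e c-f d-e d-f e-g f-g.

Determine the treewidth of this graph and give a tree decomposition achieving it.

Treewidth 3.
Bags: B1 = {a, e, f, g}  B2 = {a, c, e, f}  B3 = {a, b, e, f}  B4 = {a, d, e, f}
Tree: B1–B2, B2–B3, B3–B4

Each bag holds 4 vertices, so the decomposition has width 3, which upper-bounds the treewidth. For the lower bound: the 4 vertex sets {a,g}, {c,e}, {f}, {b} are disjoint, each induces a connected subgraph, and every pair is joined by at least one edge of G. Contracting each set to a single vertex therefore yields K_{4} as a minor, and since treewidth is minor-monotone, tw(G) ≥ tw(K_{4}) = 3. The upper and lower bounds meet at 3, so that is the treewidth.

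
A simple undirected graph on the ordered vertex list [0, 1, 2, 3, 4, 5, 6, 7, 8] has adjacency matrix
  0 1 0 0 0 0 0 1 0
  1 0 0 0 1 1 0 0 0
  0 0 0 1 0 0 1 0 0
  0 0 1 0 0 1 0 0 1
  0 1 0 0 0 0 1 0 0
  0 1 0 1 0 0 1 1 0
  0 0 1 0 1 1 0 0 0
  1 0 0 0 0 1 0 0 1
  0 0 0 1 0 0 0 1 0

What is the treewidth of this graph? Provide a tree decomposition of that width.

Treewidth 3.
One such decomposition:
Bags: B1 = {1, 2, 4, 6}  B2 = {1, 2, 5, 6}  B3 = {1, 2, 3, 5}  B4 = {0, 1, 3, 5}  B5 = {0, 3, 5, 7}  B6 = {0, 3, 7, 8}
Tree: B1–B2, B2–B3, B3–B4, B4–B5, B5–B6

Each bag holds 4 vertices, so the decomposition has width 3, which upper-bounds the treewidth. For the lower bound: the 4 vertex sets {2,4,6}, {1}, {5}, {0,3,7,8} are disjoint, each induces a connected subgraph, and every pair is joined by at least one edge of G. Contracting each set to a single vertex therefore yields K_{4} as a minor, and since treewidth is minor-monotone, tw(G) ≥ tw(K_{4}) = 3. Therefore the treewidth is 3.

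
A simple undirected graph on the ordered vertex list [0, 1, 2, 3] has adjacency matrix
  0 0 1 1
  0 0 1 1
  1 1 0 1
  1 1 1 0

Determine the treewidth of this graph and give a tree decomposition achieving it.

Each bag holds 3 vertices, so the decomposition has width 2, which upper-bounds the treewidth. On the other hand G contains the 3-clique {0, 2, 3}. A clique must lie in a single bag of any decomposition, so no decomposition can have width below 2. Hence tw(G) = 2 exactly.

Treewidth 2.
One such decomposition:
Bags: B1 = {1, 2, 3}  B2 = {0, 2, 3}
Tree: B1–B2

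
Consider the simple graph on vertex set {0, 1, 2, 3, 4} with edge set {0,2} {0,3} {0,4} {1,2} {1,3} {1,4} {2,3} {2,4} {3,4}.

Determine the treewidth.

3

A width-3 tree decomposition is:
Bags: B1 = {0, 2, 3, 4}  B2 = {1, 2, 3, 4}
Tree: B1–B2
The largest bag has 4 vertices, giving width 3; this decomposition certifies tw(G) ≤ 3. For the lower bound, the 4 vertices {0, 2, 3, 4} are pairwise adjacent, and any tree decomposition puts a clique entirely inside one bag — forcing width ≥ 3. Combining the bounds, tw(G) = 3.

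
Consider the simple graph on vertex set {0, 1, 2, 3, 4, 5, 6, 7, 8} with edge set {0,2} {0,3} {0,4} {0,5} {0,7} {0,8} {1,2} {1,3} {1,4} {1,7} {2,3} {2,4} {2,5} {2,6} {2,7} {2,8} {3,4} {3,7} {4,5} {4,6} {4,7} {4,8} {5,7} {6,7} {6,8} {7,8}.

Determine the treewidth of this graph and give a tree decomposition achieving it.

Treewidth 4.
One such decomposition:
Bags: B1 = {0, 2, 4, 7, 8}  B2 = {0, 2, 3, 4, 7}  B3 = {1, 2, 3, 4, 7}  B4 = {2, 4, 6, 7, 8}  B5 = {0, 2, 4, 5, 7}
Tree: B1–B2, B2–B3, B1–B4, B1–B5

Every bag has size at most 5, so the width is 5 − 1 = 4 and tw(G) ≤ 4. Conversely, {0, 2, 4, 7, 8} is a clique of size 5, and the vertices of any clique must share a bag in every tree decomposition; so some bag has ≥ 5 vertices and tw(G) ≥ 4. Hence tw(G) = 4 exactly.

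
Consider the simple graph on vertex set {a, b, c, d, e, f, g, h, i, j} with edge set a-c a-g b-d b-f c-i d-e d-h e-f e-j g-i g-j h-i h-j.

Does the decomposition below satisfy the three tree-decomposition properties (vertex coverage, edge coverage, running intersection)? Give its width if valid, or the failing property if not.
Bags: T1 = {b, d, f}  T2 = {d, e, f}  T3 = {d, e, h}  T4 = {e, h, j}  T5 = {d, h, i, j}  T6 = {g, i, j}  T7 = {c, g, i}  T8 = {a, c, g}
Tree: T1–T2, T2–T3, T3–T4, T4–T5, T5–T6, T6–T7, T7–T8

A tree decomposition must satisfy three properties: every vertex lies in some bag; for every edge, both endpoints lie together in some bag; and for every vertex, the bags containing it form a connected subtree. Here bags containing vertex d are not connected in the tree, so the decomposition is invalid.

No — bags containing vertex d are not connected in the tree.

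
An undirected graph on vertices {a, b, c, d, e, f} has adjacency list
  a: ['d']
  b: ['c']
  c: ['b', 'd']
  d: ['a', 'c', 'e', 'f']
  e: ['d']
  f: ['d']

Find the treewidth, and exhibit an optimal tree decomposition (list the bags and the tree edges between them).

Every bag has size at most 2, so the width is 2 − 1 = 1 and tw(G) ≤ 1. Any graph with an edge has treewidth ≥ 1, and G has the edge d–c. Hence tw(G) = 1 exactly.

Treewidth 1.
One optimal decomposition is:
Bags: B1 = {c, d}  B2 = {d, f}  B3 = {b, c}  B4 = {d, e}  B5 = {a, d}
Tree: B1–B2, B1–B3, B1–B4, B1–B5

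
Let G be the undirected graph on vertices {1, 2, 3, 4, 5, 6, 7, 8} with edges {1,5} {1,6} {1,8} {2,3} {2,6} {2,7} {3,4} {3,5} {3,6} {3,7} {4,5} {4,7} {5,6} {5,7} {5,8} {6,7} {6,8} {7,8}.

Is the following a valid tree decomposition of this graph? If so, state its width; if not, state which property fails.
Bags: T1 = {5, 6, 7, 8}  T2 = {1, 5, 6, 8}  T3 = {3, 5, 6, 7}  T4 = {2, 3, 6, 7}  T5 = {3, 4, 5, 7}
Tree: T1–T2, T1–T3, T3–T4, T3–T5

Yes; width 3.

Checking the three conditions: (i) the bags cover all of {1, 2, 3, 4, 5, 6, 7, 8}; (ii) for each edge, some bag contains both endpoints; (iii) the bags containing any fixed vertex form a subtree. All hold, so the decomposition is valid with width 4 − 1 = 3.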